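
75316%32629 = 10058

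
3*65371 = 196113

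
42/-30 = -1-2/5 = -1.40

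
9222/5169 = 1 + 1351/1723 ≈ 1.78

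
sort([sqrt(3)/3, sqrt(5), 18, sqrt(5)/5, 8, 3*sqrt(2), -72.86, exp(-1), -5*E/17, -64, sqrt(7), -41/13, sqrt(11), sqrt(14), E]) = [-72.86, -64, -41/13, -5*E/17, exp(-1), sqrt(5)/5, sqrt(3)/3, sqrt(5), sqrt(7), E, sqrt(11), sqrt(14), 3*sqrt(2), 8, 18]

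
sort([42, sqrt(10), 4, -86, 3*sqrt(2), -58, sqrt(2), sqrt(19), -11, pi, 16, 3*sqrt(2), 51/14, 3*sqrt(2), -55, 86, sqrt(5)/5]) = [-86, -58, -55, -11, sqrt(5)/5, sqrt(2), pi, sqrt(10), 51/14, 4, 3*sqrt(2), 3*sqrt(2), 3*sqrt(2), sqrt(19), 16, 42, 86]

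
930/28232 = 465/14116 ≈ 0.0329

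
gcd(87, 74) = 1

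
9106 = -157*(-58)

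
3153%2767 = 386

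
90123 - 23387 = 66736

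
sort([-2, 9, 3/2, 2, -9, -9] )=[-9, -9, -2, 3/2, 2, 9] 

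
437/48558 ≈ 0.00900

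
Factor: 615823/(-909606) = -1 * 2^(-1) * 3^(-1) * 13^1 * 19^(-1) * 79^(-1) * 101^(-1) * 127^1 * 373^1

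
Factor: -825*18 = -1*2^1*3^3*5^2*11^1 = -14850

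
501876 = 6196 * 81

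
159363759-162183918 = -2820159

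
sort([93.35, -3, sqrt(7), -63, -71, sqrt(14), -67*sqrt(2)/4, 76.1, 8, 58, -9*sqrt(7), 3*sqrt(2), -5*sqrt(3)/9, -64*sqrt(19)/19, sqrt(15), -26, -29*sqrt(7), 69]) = [-29*sqrt(7), -71, -63, -26, -9*sqrt(7), -67*sqrt(2)/4, -64*sqrt(19)/19, -3, -5*sqrt(3)/9, sqrt(7), sqrt(14), sqrt(15), 3*sqrt(2), 8, 58, 69, 76.1, 93.35]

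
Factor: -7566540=-1 * 2^2 * 3^1 * 5^1 * 23^1 * 5483^1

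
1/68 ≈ 0.0147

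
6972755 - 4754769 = 2217986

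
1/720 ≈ 0.00139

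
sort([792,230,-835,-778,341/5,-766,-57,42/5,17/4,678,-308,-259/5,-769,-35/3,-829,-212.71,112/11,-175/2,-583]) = [-835,-829,-778,-769,-766,-583,-308,-212.71,-175/2,-57,-259/5,-35/3,17/4,42/5,112/11,341/5,230,678,792]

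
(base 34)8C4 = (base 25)FBA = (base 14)3740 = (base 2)10010110111100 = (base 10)9660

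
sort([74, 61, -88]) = [-88, 61, 74]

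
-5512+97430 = 91918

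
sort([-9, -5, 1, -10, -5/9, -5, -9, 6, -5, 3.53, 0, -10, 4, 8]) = [-10, -10, -9, -9, -5, -5, -5, -5/9, 0, 1, 3.53, 4, 6, 8]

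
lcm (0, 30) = 0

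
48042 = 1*48042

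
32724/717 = 45+153/239 ≈ 45.64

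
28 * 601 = 16828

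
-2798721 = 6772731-9571452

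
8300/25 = 332 = 332.00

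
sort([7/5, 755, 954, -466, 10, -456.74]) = [-466, -456.74, 7/5, 10, 755, 954]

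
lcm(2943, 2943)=2943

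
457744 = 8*57218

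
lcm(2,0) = 0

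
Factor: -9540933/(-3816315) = 3^(-6)*5^(-1)*83^1*349^(-1)*38317^1 = 3180311/1272105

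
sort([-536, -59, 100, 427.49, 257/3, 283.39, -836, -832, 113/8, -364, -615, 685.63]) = [-836, -832, -615, -536, -364, -59, 113/8, 257/3, 100, 283.39, 427.49, 685.63]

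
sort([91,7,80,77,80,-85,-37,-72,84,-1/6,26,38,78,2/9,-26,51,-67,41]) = [-85,-72,-67,-37,-26,-1/6,2/9,7,26,38,41,51,77,78,80,80,84,91]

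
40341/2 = 20170 + 1/2 = 20170.50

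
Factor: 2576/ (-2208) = -1*2^ (-1)*3^ (-1)*7^1 = -7/6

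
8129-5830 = 2299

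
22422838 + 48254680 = 70677518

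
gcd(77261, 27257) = 1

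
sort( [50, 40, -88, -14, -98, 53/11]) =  [-98, -88, -14, 53/11, 40, 50]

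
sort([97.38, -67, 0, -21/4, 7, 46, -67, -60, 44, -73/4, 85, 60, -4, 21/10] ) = [-67, -67, -60, -73/4, -21/4, -4, 0, 21/10, 7, 44, 46, 60, 85, 97.38] 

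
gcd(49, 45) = 1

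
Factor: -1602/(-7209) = 2^1 * 3^(-2) = 2/9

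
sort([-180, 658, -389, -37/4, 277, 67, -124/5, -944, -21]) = [-944, -389, -180, -124/5, -21, -37/4, 67, 277, 658]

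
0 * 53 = 0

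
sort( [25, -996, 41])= [-996, 25, 41]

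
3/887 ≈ 0.00338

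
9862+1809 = 11671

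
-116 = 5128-5244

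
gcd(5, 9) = 1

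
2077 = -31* (-67)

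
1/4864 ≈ 0.000206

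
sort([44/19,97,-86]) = [-86,44/19,97]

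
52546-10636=41910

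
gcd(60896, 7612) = 7612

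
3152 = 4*788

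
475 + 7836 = 8311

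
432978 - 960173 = -527195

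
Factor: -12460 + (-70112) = -1 * 2^2 * 3^1 * 7^1 * 983^1 = -82572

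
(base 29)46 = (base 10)122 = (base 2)1111010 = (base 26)4i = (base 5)442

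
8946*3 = 26838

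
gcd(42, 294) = 42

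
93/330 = 31/110 ≈ 0.282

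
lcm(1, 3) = 3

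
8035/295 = 27 + 14/59 ≈ 27.24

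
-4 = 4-8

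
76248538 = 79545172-3296634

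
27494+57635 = 85129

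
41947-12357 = 29590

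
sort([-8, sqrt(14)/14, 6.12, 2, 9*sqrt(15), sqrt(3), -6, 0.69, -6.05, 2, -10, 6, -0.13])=[-10, -8, -6.05, -6, -0.13, sqrt(14)/14, 0.69, sqrt(3), 2, 2, 6, 6.12, 9*sqrt(15)]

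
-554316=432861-987177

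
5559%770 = 169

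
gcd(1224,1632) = 408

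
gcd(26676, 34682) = 2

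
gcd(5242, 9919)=1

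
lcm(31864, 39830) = 159320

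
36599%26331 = 10268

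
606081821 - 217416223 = 388665598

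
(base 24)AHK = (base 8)14054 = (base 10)6188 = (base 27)8D5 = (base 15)1C78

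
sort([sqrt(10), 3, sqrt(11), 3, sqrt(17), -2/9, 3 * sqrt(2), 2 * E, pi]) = [-2/9, 3, 3, pi, sqrt(10), sqrt(11), sqrt(17), 3 * sqrt(2), 2 * E]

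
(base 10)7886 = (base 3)101211002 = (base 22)g6a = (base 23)ekk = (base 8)17316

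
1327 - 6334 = -5007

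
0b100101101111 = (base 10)2415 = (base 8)4557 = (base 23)4d0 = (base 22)4lh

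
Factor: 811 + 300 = 11^1*101^1 = 1111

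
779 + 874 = 1653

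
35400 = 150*236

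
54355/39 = 1393 + 28/39 ≈ 1393.72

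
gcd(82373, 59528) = 1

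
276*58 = 16008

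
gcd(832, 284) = 4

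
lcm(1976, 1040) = 19760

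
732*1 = 732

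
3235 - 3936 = -701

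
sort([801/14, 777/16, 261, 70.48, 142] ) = [777/16, 801/14, 70.48, 142, 261] 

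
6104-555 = 5549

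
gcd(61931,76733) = 1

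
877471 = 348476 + 528995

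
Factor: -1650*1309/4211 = -1*2^1*3^1*5^2*7^1*11^2*17^1*4211^(-1) = -2159850/4211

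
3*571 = 1713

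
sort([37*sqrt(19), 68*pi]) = [37*sqrt(19), 68*pi]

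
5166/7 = 738 = 738.00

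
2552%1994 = 558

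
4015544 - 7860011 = -3844467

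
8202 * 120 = 984240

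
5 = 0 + 5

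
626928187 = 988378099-361449912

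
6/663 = 2/221 ≈ 0.00905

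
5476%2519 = 438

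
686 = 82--604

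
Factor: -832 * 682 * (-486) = 2^8 * 3^5 * 11^1 * 13^1 * 31^1 = 275768064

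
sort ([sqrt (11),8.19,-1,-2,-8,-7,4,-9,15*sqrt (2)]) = [-9,-8,-7,-2,-1,sqrt (11),4,8.19,15*sqrt (2)]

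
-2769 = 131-2900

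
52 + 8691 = 8743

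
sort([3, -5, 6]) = [-5, 3, 6]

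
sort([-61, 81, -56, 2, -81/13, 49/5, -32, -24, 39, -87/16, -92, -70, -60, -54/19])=[-92, -70, -61, -60, -56, -32, -24, -81/13, -87/16, -54/19, 2, 49/5, 39, 81]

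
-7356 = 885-8241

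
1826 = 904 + 922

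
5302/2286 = 2651/1143 ≈ 2.32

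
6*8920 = 53520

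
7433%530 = 13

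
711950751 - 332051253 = 379899498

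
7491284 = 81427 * 92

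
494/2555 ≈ 0.193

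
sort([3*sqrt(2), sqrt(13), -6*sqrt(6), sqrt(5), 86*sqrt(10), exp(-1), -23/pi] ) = [-6*sqrt(6), -23/pi, exp(-1), sqrt(5), sqrt(13), 3*sqrt(2), 86*sqrt(10)] 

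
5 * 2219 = 11095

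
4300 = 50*86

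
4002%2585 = 1417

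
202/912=101/456 ≈ 0.221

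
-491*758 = -372178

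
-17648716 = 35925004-53573720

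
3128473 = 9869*317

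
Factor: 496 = 2^4 * 31^1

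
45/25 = 1 + 4/5 = 1.80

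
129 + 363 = 492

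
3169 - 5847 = -2678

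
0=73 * 0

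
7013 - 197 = 6816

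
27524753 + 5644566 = 33169319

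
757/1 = 757 = 757.00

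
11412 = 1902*6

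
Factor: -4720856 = -1 * 2^3 * 7^2 * 12043^1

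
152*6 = 912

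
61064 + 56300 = 117364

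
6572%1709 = 1445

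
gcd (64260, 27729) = 27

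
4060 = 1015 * 4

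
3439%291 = 238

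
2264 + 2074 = 4338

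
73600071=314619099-241019028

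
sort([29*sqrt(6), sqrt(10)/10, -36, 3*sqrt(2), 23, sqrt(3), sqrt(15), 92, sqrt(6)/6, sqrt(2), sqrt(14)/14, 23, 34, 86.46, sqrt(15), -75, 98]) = [-75, -36, sqrt(14)/14, sqrt(10)/10, sqrt(6)/6, sqrt(2), sqrt(3), sqrt(15), sqrt(15), 3*sqrt(2), 23, 23, 34, 29*sqrt(6), 86.46, 92, 98]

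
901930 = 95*9494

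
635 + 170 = 805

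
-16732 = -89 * 188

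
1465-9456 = -7991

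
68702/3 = 22900 + 2/3 ≈ 22900.67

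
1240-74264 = -73024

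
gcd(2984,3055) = 1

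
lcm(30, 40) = 120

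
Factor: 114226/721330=5^(-1)*7^1*41^1*53^(-1)*199^1*1361^(-1)=57113/360665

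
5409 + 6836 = 12245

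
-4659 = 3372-8031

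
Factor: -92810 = -1*2^1*5^1*9281^1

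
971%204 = 155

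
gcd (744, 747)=3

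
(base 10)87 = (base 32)2n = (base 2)1010111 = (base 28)33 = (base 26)39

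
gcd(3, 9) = 3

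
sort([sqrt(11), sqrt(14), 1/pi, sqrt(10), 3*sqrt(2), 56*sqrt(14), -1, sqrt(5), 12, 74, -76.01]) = [-76.01, -1, 1/pi, sqrt(5), sqrt(10), sqrt(11), sqrt(14), 3*sqrt(2), 12, 74, 56*sqrt(14)]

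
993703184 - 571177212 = 422525972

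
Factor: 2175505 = 5^1*257^1*1693^1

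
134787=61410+73377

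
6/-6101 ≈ -0.000983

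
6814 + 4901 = 11715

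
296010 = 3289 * 90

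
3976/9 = 441 + 7/9 ≈ 441.78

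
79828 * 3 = 239484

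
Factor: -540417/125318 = -1*2^ (-1)*3^1*19^2*499^1*62659^ (-1)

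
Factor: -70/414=-1 * 3^(-2) * 5^1 * 7^1 * 23^(-1)=-35/207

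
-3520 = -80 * 44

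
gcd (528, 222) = 6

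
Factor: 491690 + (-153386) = 2^7*3^1*881^1 = 338304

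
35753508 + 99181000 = 134934508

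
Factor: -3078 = -1*2^1*3^4*19^1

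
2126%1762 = 364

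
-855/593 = -1 - 262/593 ≈ -1.44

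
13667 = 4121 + 9546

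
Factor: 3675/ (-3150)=-1 * 2^ (-1) * 3^ (-1) * 7^1=-7/6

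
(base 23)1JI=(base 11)815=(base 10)984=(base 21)24I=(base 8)1730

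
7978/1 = 7978 = 7978.00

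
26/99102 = 13/49551 ≈ 0.000262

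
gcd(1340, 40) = 20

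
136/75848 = 17/9481 ≈ 0.00179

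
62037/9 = 6893 = 6893.00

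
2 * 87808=175616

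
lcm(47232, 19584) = 802944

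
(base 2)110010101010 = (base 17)b3c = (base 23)62m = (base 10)3242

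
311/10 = 31+1/10 = 31.10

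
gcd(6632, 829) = 829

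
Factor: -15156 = -1*2^2*3^2*421^1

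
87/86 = 1 + 1/86 ≈ 1.01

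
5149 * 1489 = 7666861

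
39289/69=569 + 28/69 ≈ 569.41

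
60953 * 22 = 1340966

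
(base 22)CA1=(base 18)10AH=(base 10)6029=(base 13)298A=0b1011110001101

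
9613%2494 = 2131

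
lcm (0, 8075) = 0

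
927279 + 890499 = 1817778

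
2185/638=3+271/638 ≈ 3.42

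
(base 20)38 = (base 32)24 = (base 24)2k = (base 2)1000100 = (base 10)68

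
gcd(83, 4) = 1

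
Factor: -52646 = -1*2^1*11^1*2393^1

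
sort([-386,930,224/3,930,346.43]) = [-386,224/3,346.43,930,930]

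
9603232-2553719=7049513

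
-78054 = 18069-96123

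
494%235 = 24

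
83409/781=106+623/781 ≈ 106.80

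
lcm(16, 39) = 624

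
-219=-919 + 700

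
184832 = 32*5776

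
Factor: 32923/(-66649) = -1*41^1*83^(-1) = -41/83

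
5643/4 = 1410 + 3/4 = 1410.75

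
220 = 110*2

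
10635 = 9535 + 1100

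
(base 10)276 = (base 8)424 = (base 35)7v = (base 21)d3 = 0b100010100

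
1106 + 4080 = 5186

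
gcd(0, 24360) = 24360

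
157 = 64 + 93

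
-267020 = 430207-697227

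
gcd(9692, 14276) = 4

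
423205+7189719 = 7612924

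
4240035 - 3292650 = 947385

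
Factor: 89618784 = 2^5*3^1*41^1*22769^1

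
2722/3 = 907 + 1/3 ≈ 907.33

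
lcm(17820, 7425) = 89100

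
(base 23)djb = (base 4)1302131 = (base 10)7325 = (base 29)8kh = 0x1c9d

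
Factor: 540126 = 2^1 * 3^2 * 37^1 * 811^1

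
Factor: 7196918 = 2^1*3598459^1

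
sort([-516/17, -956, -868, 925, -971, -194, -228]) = [-971, -956, -868, -228, -194, -516/17, 925]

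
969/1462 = 57/86 ≈ 0.663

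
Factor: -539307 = -1*3^2*31^1*1933^1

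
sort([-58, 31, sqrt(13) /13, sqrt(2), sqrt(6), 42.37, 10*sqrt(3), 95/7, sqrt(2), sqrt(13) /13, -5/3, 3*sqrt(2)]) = [-58, -5/3, sqrt(13) /13, sqrt(13) /13, sqrt(2), sqrt(2), sqrt(6), 3*sqrt(2), 95/7, 10*sqrt(3), 31, 42.37]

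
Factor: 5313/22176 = 2^(-5) * 3^(-1) * 23^1 = 23/96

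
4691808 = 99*47392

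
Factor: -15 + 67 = 2^2*13^1 = 52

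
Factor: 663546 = 2^1*3^1*13^1*47^1*181^1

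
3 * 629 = 1887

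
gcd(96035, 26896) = 1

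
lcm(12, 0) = 0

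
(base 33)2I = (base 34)2G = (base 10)84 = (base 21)40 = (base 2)1010100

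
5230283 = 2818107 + 2412176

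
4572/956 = 4 + 187/239 ≈ 4.78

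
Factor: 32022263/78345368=2^(-3)*7^1*13^1*137^(-1)*293^1*1201^1*71483^(-1)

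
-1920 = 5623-7543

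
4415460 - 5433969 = -1018509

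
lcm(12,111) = 444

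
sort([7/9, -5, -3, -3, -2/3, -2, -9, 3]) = [-9, -5, -3, -3, -2, -2/3, 7/9, 3]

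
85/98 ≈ 0.867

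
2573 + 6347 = 8920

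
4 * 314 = 1256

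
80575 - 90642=-10067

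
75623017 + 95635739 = 171258756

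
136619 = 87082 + 49537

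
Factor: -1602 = -1 * 2^1 * 3^2 * 89^1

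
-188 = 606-794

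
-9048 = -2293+-6755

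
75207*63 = 4738041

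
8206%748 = 726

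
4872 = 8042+-3170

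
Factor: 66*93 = 2^1*3^2*11^1*31^1 = 6138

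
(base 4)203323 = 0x8fb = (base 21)54a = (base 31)2c5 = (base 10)2299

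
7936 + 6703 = 14639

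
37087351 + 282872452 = 319959803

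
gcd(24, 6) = 6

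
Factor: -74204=-1 * 2^2 * 13^1 * 1427^1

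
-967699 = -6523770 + 5556071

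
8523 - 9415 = -892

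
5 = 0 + 5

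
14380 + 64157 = 78537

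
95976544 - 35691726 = 60284818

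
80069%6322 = 4205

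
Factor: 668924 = 2^2 * 89^1 * 1879^1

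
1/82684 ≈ 0.0000121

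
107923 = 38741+69182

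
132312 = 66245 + 66067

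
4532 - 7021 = -2489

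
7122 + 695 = 7817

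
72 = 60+12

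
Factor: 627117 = 3^1*209039^1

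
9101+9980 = 19081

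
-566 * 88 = -49808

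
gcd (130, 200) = 10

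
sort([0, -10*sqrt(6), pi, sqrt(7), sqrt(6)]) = [-10*sqrt(6), 0, sqrt(6), sqrt(7), pi]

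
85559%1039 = 361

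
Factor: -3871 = -1*7^2*79^1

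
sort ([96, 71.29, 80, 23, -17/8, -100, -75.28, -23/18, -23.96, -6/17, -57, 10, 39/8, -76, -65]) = [-100, -76, -75.28, -65, -57, -23.96, -17/8, -23/18, -6/17, 39/8, 10, 23, 71.29, 80, 96]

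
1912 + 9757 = 11669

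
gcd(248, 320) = 8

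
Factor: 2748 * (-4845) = -1 * 2^2 * 3^2 * 5^1 * 17^1 * 19^1 * 229^1 = -13314060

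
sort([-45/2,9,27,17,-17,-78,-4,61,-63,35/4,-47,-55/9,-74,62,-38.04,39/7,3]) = [-78,-74,-63,-47,-38.04,-45/2,-17,-55/9,-4,3,39/7,35/4,9,17,27,61,62]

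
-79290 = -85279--5989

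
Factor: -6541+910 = -1*3^1*1877^1 = -5631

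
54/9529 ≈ 0.00567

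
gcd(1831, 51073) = 1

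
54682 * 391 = 21380662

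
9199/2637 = 3 + 1288/2637 ≈ 3.49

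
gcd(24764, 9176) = 4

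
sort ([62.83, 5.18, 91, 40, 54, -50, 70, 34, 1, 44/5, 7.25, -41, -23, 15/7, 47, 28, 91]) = [-50, -41, -23, 1, 15/7, 5.18, 7.25, 44/5, 28, 34, 40, 47, 54, 62.83, 70, 91, 91]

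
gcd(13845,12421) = 1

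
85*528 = 44880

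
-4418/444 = -9-211/222 ≈ -9.95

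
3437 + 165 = 3602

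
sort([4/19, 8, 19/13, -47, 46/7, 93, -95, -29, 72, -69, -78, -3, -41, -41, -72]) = [-95, -78, -72, -69, -47, -41, -41, -29, -3, 4/19, 19/13, 46/7, 8, 72, 93]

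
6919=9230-2311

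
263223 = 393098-129875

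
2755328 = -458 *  (-6016)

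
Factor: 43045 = 5^1 * 8609^1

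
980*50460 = 49450800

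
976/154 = 488/77 ≈ 6.34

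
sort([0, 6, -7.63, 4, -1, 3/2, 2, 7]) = [-7.63, -1, 0, 3/2, 2, 4, 6, 7]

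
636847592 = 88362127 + 548485465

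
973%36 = 1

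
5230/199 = 26+56/199 ≈ 26.28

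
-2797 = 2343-5140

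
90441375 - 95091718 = -4650343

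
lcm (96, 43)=4128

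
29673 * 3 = 89019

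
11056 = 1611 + 9445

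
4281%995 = 301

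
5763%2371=1021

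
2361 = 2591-230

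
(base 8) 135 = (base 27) 3c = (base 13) 72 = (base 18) 53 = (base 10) 93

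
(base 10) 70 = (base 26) 2i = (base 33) 24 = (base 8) 106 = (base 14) 50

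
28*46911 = 1313508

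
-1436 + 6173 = 4737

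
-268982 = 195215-464197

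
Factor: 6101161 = 11^1*373^1*1487^1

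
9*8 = 72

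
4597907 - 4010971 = 586936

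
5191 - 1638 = 3553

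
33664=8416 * 4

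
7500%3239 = 1022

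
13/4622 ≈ 0.00281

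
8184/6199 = 1 + 1985/6199 ≈ 1.32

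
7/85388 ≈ 0.0000820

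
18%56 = 18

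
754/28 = 26 + 13/14 ≈ 26.93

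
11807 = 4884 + 6923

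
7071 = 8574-1503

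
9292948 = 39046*238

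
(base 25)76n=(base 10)4548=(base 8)10704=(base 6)33020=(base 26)6io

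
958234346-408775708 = 549458638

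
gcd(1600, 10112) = 64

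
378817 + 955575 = 1334392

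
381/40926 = 127/13642 ≈ 0.00931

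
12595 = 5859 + 6736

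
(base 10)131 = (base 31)47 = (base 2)10000011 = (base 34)3t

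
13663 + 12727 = 26390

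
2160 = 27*80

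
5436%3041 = 2395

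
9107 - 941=8166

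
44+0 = 44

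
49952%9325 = 3327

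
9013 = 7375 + 1638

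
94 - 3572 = -3478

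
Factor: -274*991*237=-1*2^1*3^1*79^1*137^1*991^1=-64353558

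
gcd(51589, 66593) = 1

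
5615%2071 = 1473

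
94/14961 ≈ 0.00628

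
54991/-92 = -597 - 67/92 ≈ -597.73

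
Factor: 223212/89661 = 2^2 * 11^(-1) * 13^(-1) * 89^1 = 356/143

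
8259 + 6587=14846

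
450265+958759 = 1409024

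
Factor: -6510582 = -1 * 2^1 * 3^2 * 13^1 * 27823^1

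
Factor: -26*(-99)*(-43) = -1*2^1*3^2*11^1*13^1*43^1 = -110682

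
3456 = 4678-1222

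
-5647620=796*(-7095)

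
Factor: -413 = -1 * 7^1 * 59^1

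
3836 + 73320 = 77156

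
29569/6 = 4928+1/6 ≈ 4928.17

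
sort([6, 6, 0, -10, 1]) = [-10, 0, 1, 6, 6]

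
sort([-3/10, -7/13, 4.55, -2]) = [-2, -7/13, -3/10, 4.55]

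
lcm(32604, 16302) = 32604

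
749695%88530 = 41455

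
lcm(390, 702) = 3510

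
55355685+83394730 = 138750415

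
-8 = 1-9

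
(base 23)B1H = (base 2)1011011100011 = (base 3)22001000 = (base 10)5859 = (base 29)6S1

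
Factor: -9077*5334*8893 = -1*2^1*3^1*7^1*29^1*127^1*313^1*8893^1 = -430569873174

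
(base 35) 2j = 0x59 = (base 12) 75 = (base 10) 89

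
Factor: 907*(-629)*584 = -1*2^3*17^1*37^1*73^1*907^1 = -333173752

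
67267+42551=109818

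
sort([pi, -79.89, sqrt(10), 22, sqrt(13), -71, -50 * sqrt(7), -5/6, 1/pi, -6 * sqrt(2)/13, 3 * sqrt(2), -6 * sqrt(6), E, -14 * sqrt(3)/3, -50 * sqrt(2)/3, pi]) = [-50 * sqrt(7), -79.89, -71, -50 * sqrt(2)/3, -6 * sqrt(6), -14 * sqrt(3)/3, -5/6, -6 * sqrt(2)/13, 1/pi, E, pi, pi, sqrt(10), sqrt(13), 3 * sqrt(2), 22]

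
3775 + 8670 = 12445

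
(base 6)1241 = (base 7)625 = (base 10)313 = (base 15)15d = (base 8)471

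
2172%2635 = 2172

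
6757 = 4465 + 2292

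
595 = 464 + 131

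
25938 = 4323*6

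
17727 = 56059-38332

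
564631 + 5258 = 569889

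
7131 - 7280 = -149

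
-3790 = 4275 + -8065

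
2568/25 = 102 + 18/25 = 102.72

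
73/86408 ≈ 0.000845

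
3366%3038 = 328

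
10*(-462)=-4620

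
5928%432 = 312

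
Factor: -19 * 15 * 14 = -1 * 2^1 * 3^1 * 5^1 * 7^1 * 19^1 = -3990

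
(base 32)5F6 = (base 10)5606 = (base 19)FA1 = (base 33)54T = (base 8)12746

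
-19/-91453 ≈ 0.000208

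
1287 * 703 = 904761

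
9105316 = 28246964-19141648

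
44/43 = 1 + 1/43 ≈ 1.02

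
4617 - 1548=3069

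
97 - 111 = -14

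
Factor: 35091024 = 2^4*3^1*19^1*109^1*353^1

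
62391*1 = 62391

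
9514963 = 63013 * 151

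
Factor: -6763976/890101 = -1 * 2^3 * 113^(-1) * 659^1 * 1283^1 * 7877^(-1)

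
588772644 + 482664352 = 1071436996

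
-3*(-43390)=130170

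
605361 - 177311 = 428050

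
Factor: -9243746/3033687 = -1*2^1*3^ (-1)*23^2*8737^1*1011229^ (-1)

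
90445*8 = 723560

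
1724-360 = 1364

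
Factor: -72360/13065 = -1*2^3*3^2*13^(-1) = -72/13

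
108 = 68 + 40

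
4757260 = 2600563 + 2156697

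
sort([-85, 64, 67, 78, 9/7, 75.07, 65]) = [-85, 9/7, 64, 65, 67, 75.07, 78]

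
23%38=23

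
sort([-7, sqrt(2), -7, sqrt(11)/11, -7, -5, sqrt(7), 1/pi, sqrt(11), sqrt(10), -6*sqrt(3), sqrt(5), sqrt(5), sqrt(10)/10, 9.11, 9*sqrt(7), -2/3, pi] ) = [-6*sqrt(3), -7, -7, -7, -5, -2/3, sqrt(11)/11, sqrt(10)/10, 1/pi, sqrt(2), sqrt(5), sqrt(5), sqrt(7), pi, sqrt(10), sqrt(11), 9.11, 9*sqrt(7)] 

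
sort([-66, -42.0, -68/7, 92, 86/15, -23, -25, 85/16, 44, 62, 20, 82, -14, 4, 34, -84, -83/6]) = [-84, -66, -42.0, -25, -23, -14, -83/6, -68/7, 4, 85/16, 86/15, 20, 34, 44, 62, 82, 92]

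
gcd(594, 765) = 9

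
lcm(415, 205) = 17015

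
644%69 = 23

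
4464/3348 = 1 + 1/3 ≈ 1.33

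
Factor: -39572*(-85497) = 2^2*3^1*13^1*761^1*28499^1 = 3383287284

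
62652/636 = 5221/53 ≈ 98.51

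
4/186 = 2/93≈0.0215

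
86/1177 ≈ 0.0731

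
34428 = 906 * 38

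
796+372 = 1168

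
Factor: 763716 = 2^2*3^1*31^1*2053^1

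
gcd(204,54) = 6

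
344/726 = 172/363≈0.474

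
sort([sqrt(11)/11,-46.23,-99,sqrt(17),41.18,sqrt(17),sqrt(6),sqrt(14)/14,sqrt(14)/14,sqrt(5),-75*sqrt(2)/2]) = [-99,-75*sqrt(2)/2,-46.23,sqrt(14)/14,sqrt(14)/14,sqrt(11)/11,sqrt(5),sqrt(6),sqrt(17),sqrt(17),41.18]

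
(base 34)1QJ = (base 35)1NT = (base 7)6001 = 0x80B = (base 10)2059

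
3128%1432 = 264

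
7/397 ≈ 0.0176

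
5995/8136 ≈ 0.737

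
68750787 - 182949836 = -114199049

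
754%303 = 148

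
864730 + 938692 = 1803422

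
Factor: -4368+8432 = 2^5*127^1 = 4064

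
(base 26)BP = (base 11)263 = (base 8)467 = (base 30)AB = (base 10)311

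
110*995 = 109450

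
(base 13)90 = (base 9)140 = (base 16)75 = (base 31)3o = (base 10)117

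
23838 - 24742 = -904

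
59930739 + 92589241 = 152519980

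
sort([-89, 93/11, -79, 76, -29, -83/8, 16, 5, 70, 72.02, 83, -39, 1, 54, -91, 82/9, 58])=[-91, -89, -79, -39, -29, -83/8, 1, 5, 93/11, 82/9, 16, 54, 58, 70, 72.02, 76, 83]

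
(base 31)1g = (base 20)27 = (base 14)35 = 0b101111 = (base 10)47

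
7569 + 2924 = 10493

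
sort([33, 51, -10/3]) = [-10/3, 33, 51]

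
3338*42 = 140196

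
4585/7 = 655 = 655.00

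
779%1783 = 779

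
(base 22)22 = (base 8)56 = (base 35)1b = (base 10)46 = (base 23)20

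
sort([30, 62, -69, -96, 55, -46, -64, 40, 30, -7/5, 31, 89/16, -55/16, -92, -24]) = [-96, -92, -69, -64, -46, -24, -55/16, -7/5, 89/16, 30, 30, 31, 40, 55, 62]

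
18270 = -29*(-630)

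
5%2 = 1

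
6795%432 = 315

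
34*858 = 29172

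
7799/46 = 169 + 25/46 ≈ 169.54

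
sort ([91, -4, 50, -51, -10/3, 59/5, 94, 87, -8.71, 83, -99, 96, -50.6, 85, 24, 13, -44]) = [-99, -51, -50.6, -44, -8.71, -4, -10/3, 59/5, 13, 24, 50, 83, 85, 87, 91, 94, 96]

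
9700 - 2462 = 7238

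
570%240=90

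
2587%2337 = 250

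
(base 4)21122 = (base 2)1001011010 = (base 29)km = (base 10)602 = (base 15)2a2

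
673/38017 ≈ 0.0177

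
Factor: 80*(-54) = -1*2^5*3^3*5^1 = -4320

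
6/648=1/108 ≈ 0.00926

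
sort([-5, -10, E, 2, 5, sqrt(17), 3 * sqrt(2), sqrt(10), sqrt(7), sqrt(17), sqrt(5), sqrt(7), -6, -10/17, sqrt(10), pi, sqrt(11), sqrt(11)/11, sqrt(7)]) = [-10, -6, -5, -10/17, sqrt(11)/11, 2, sqrt(5), sqrt(7), sqrt(7), sqrt(7), E, pi, sqrt(10), sqrt(10), sqrt(11), sqrt(17), sqrt(17), 3 * sqrt(2), 5]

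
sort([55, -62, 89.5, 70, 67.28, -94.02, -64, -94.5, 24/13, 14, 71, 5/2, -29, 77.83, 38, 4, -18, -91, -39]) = [-94.5, -94.02, -91, -64, -62, -39, -29, -18, 24/13, 5/2, 4, 14, 38, 55, 67.28, 70, 71, 77.83, 89.5]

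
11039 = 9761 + 1278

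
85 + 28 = 113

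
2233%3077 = 2233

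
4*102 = 408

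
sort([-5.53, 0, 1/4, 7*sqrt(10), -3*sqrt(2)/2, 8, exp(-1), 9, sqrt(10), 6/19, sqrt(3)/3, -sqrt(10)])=[-5.53, -sqrt(10), -3*sqrt(2)/2, 0, 1/4, 6/19, exp(-1), sqrt(3)/3, sqrt(10), 8, 9, 7*sqrt(10)]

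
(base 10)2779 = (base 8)5333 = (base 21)667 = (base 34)2dp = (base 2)101011011011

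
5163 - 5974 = -811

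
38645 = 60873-22228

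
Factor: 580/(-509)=-1 * 2^2 * 5^1 * 29^1 * 509^(-1)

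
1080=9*120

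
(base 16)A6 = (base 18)94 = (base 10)166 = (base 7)325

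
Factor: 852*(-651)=-1*2^2*3^2*7^1*31^1*71^1=-554652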